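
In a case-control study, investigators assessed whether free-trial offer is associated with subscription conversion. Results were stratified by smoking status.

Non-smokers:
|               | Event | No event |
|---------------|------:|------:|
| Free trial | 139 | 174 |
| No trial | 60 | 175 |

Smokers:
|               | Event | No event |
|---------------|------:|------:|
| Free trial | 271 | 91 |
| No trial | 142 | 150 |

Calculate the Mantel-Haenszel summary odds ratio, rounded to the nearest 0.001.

OR_MH = Σ(aᵢdᵢ/nᵢ) / Σ(bᵢcᵢ/nᵢ), where nᵢ is the stratum total.
Stratum 1 (Non-smokers): n = 548; a·d/n = 139·175/548 = 44.3887; b·c/n = 174·60/548 = 19.0511
Stratum 2 (Smokers): n = 654; a·d/n = 271·150/654 = 62.1560; b·c/n = 91·142/654 = 19.7584
OR_MH = (44.3887 + 62.1560) / (19.0511 + 19.7584) = 106.5446 / 38.8095 = 2.74532

2.745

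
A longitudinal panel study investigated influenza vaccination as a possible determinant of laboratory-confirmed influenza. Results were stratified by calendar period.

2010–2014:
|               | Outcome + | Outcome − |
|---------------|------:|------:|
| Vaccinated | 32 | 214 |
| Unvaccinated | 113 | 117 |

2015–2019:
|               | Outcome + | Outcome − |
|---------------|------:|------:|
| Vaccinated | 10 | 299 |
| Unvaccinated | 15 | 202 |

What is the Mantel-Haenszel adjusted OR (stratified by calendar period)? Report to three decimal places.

OR_MH = Σ(aᵢdᵢ/nᵢ) / Σ(bᵢcᵢ/nᵢ), where nᵢ is the stratum total.
Stratum 1 (2010–2014): n = 476; a·d/n = 32·117/476 = 7.8655; b·c/n = 214·113/476 = 50.8025
Stratum 2 (2015–2019): n = 526; a·d/n = 10·202/526 = 3.8403; b·c/n = 299·15/526 = 8.5266
OR_MH = (7.8655 + 3.8403) / (50.8025 + 8.5266) = 11.7059 / 59.3291 = 0.19730

0.197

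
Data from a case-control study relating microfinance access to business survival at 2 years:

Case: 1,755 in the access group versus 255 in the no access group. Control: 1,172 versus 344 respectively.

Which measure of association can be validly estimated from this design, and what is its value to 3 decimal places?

From the description: a = 1755, b = 1172, c = 255, d = 344.
This is a case-control study: participants were sampled on outcome status, so risks in the source population cannot be estimated directly — relative risk is not valid here. The odds ratio is the appropriate measure.
OR = (a·d)/(b·c) = (1755 × 344) / (1172 × 255) = 603720 / 298860 = 2.02008

2.020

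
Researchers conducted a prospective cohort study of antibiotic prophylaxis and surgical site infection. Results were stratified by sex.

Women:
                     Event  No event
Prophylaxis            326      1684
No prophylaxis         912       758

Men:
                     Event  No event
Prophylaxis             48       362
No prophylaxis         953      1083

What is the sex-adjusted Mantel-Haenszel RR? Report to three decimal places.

0.286

RR_MH = Σ(aᵢ·n₀ᵢ/nᵢ) / Σ(cᵢ·n₁ᵢ/nᵢ), with n₁ᵢ = aᵢ+bᵢ (exposed), n₀ᵢ = cᵢ+dᵢ (unexposed), nᵢ = n₁ᵢ+n₀ᵢ.
Stratum 1 (Women): n₁ = 2010, n₀ = 1670, n = 3680; a·n₀/n = 326·1670/3680 = 147.9402; c·n₁/n = 912·2010/3680 = 498.1304
Stratum 2 (Men): n₁ = 410, n₀ = 2036, n = 2446; a·n₀/n = 48·2036/2446 = 39.9542; c·n₁/n = 953·410/2446 = 159.7424
RR_MH = (147.9402 + 39.9542) / (498.1304 + 159.7424) = 187.8944 / 657.8729 = 0.28561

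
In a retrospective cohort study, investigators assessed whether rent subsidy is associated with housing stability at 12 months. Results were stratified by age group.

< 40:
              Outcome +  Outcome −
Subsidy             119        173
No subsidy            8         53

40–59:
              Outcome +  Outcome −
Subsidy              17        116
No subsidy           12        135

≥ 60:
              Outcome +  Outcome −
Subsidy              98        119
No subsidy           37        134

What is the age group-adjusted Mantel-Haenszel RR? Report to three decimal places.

2.202

RR_MH = Σ(aᵢ·n₀ᵢ/nᵢ) / Σ(cᵢ·n₁ᵢ/nᵢ), with n₁ᵢ = aᵢ+bᵢ (exposed), n₀ᵢ = cᵢ+dᵢ (unexposed), nᵢ = n₁ᵢ+n₀ᵢ.
Stratum 1 (< 40): n₁ = 292, n₀ = 61, n = 353; a·n₀/n = 119·61/353 = 20.5637; c·n₁/n = 8·292/353 = 6.6176
Stratum 2 (40–59): n₁ = 133, n₀ = 147, n = 280; a·n₀/n = 17·147/280 = 8.9250; c·n₁/n = 12·133/280 = 5.7000
Stratum 3 (≥ 60): n₁ = 217, n₀ = 171, n = 388; a·n₀/n = 98·171/388 = 43.1907; c·n₁/n = 37·217/388 = 20.6933
RR_MH = (20.5637 + 8.9250 + 43.1907) / (6.6176 + 5.7000 + 20.6933) = 72.6795 / 33.0109 = 2.20168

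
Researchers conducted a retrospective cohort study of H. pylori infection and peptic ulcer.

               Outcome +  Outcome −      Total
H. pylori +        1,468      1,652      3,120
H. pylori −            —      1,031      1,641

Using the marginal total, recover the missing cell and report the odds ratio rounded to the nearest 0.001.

1.502

The missing cell is in the unexposed row: 1641 − 1031 = 610.
So a = 1468, b = 1652, c = 610, d = 1031.
OR = (a·d)/(b·c) = (1468 × 1031) / (1652 × 610) = 1513508 / 1007720 = 1.50191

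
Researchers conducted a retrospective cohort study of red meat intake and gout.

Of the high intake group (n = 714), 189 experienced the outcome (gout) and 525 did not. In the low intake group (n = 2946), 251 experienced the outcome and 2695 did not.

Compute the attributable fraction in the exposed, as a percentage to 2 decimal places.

From the description: a = 189, b = 525, c = 251, d = 2695.
Risk in exposed = 189/714 = 0.26471; risk in unexposed = 251/2946 = 0.08520.
RR = 0.26471/0.08520 = 3.10687
AR% = (RR − 1)/RR × 100 = (3.10687 − 1)/3.10687 × 100 = 67.8132%

67.81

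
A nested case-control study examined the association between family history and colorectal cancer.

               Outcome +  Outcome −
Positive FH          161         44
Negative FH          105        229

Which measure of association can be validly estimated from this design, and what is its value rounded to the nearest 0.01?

Cells: a = 161, b = 44, c = 105, d = 229.
This is a nested case-control study: participants were sampled on outcome status, so risks in the source population cannot be estimated directly — relative risk is not valid here. The odds ratio is the appropriate measure.
OR = (a·d)/(b·c) = (161 × 229) / (44 × 105) = 36869 / 4620 = 7.98030

7.98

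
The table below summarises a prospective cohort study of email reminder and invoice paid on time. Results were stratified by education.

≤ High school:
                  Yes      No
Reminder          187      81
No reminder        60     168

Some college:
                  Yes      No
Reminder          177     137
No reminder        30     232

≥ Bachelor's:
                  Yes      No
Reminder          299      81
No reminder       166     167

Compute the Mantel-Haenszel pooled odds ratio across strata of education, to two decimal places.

5.72

OR_MH = Σ(aᵢdᵢ/nᵢ) / Σ(bᵢcᵢ/nᵢ), where nᵢ is the stratum total.
Stratum 1 (≤ High school): n = 496; a·d/n = 187·168/496 = 63.3387; b·c/n = 81·60/496 = 9.7984
Stratum 2 (Some college): n = 576; a·d/n = 177·232/576 = 71.2917; b·c/n = 137·30/576 = 7.1354
Stratum 3 (≥ Bachelor's): n = 713; a·d/n = 299·167/713 = 70.0323; b·c/n = 81·166/713 = 18.8583
OR_MH = (63.3387 + 71.2917 + 70.0323) / (9.7984 + 7.1354 + 18.8583) = 204.6626 / 35.7921 = 5.71809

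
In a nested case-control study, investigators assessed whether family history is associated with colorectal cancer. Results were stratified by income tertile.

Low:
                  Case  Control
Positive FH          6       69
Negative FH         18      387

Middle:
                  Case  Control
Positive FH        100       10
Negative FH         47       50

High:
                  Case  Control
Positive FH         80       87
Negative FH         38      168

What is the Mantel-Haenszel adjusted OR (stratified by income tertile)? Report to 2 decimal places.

4.74

OR_MH = Σ(aᵢdᵢ/nᵢ) / Σ(bᵢcᵢ/nᵢ), where nᵢ is the stratum total.
Stratum 1 (Low): n = 480; a·d/n = 6·387/480 = 4.8375; b·c/n = 69·18/480 = 2.5875
Stratum 2 (Middle): n = 207; a·d/n = 100·50/207 = 24.1546; b·c/n = 10·47/207 = 2.2705
Stratum 3 (High): n = 373; a·d/n = 80·168/373 = 36.0322; b·c/n = 87·38/373 = 8.8633
OR_MH = (4.8375 + 24.1546 + 36.0322) / (2.5875 + 2.2705 + 8.8633) = 65.0243 / 13.7213 = 4.73893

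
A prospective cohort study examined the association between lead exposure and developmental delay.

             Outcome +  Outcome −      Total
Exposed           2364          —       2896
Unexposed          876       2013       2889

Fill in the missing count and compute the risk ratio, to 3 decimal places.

2.692

The missing cell is in the exposed row: 2896 − 2364 = 532.
So a = 2364, b = 532, c = 876, d = 2013.
RR = [a/(a+b)] / [c/(c+d)] = (2364/2896) / (876/2889) = 0.81630/0.30322 = 2.69211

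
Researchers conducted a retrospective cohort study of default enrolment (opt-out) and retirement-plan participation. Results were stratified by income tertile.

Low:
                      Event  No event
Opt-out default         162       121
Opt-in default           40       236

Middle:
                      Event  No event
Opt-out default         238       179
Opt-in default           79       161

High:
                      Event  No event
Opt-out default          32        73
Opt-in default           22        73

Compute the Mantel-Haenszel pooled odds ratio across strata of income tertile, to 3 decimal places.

3.622

OR_MH = Σ(aᵢdᵢ/nᵢ) / Σ(bᵢcᵢ/nᵢ), where nᵢ is the stratum total.
Stratum 1 (Low): n = 559; a·d/n = 162·236/559 = 68.3936; b·c/n = 121·40/559 = 8.6583
Stratum 2 (Middle): n = 657; a·d/n = 238·161/657 = 58.3227; b·c/n = 179·79/657 = 21.5236
Stratum 3 (High): n = 200; a·d/n = 32·73/200 = 11.6800; b·c/n = 73·22/200 = 8.0300
OR_MH = (68.3936 + 58.3227 + 11.6800) / (8.6583 + 21.5236 + 8.0300) = 138.3962 / 38.2119 = 3.62181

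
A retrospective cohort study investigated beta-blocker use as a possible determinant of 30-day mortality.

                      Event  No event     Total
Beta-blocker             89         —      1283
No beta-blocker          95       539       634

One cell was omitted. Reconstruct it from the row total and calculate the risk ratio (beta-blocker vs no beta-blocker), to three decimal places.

The missing cell is in the exposed row: 1283 − 89 = 1194.
So a = 89, b = 1194, c = 95, d = 539.
RR = [a/(a+b)] / [c/(c+d)] = (89/1283) / (95/634) = 0.06937/0.14984 = 0.46294

0.463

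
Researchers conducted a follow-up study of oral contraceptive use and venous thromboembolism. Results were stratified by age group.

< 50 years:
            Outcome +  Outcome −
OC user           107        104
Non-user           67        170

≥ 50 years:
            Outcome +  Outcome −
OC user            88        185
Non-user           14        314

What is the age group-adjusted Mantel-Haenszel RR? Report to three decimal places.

2.760

RR_MH = Σ(aᵢ·n₀ᵢ/nᵢ) / Σ(cᵢ·n₁ᵢ/nᵢ), with n₁ᵢ = aᵢ+bᵢ (exposed), n₀ᵢ = cᵢ+dᵢ (unexposed), nᵢ = n₁ᵢ+n₀ᵢ.
Stratum 1 (< 50 years): n₁ = 211, n₀ = 237, n = 448; a·n₀/n = 107·237/448 = 56.6049; c·n₁/n = 67·211/448 = 31.5558
Stratum 2 (≥ 50 years): n₁ = 273, n₀ = 328, n = 601; a·n₀/n = 88·328/601 = 48.0266; c·n₁/n = 14·273/601 = 6.3594
RR_MH = (56.6049 + 48.0266) / (31.5558 + 6.3594) = 104.6315 / 37.9152 = 2.75962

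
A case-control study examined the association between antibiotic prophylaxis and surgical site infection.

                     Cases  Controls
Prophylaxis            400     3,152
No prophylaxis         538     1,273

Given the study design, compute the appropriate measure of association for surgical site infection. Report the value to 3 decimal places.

Cells: a = 400, b = 3152, c = 538, d = 1273.
This is a case-control study: participants were sampled on outcome status, so risks in the source population cannot be estimated directly — relative risk is not valid here. The odds ratio is the appropriate measure.
OR = (a·d)/(b·c) = (400 × 1273) / (3152 × 538) = 509200 / 1695776 = 0.30028

0.300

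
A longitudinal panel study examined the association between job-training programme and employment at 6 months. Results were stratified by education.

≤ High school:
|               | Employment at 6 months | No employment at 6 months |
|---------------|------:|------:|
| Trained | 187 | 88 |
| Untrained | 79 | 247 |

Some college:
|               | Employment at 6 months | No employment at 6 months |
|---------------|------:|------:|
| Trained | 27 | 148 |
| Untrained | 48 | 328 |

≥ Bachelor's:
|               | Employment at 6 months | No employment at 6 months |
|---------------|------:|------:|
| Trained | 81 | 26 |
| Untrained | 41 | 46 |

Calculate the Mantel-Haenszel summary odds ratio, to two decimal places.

OR_MH = Σ(aᵢdᵢ/nᵢ) / Σ(bᵢcᵢ/nᵢ), where nᵢ is the stratum total.
Stratum 1 (≤ High school): n = 601; a·d/n = 187·247/601 = 76.8536; b·c/n = 88·79/601 = 11.5674
Stratum 2 (Some college): n = 551; a·d/n = 27·328/551 = 16.0726; b·c/n = 148·48/551 = 12.8929
Stratum 3 (≥ Bachelor's): n = 194; a·d/n = 81·46/194 = 19.2062; b·c/n = 26·41/194 = 5.4948
OR_MH = (76.8536 + 16.0726 + 19.2062) / (11.5674 + 12.8929 + 5.4948) = 112.1324 / 29.9552 = 3.74334

3.74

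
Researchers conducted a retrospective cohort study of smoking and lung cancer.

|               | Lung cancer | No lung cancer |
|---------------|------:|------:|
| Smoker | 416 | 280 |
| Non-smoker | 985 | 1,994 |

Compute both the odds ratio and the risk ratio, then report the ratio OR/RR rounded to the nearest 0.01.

Cells: a = 416, b = 280, c = 985, d = 1994.
OR = (416·1994)/(280·985) = 829504/275800 = 3.00763
Risk in exposed = 416/696 = 0.59770; risk in unexposed = 985/2979 = 0.33065; RR = 1.80767
OR/RR = 3.00763 / 1.80767 = 1.66382
The outcome is not rare, so the OR lies further from 1 than the RR.

1.66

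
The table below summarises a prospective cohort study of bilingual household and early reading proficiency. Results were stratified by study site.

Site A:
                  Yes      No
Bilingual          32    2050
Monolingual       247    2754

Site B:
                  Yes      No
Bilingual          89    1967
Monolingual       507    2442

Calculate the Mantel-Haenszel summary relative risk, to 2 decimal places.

0.23

RR_MH = Σ(aᵢ·n₀ᵢ/nᵢ) / Σ(cᵢ·n₁ᵢ/nᵢ), with n₁ᵢ = aᵢ+bᵢ (exposed), n₀ᵢ = cᵢ+dᵢ (unexposed), nᵢ = n₁ᵢ+n₀ᵢ.
Stratum 1 (Site A): n₁ = 2082, n₀ = 3001, n = 5083; a·n₀/n = 32·3001/5083 = 18.8928; c·n₁/n = 247·2082/5083 = 101.1714
Stratum 2 (Site B): n₁ = 2056, n₀ = 2949, n = 5005; a·n₀/n = 89·2949/5005 = 52.4398; c·n₁/n = 507·2056/5005 = 208.2701
RR_MH = (18.8928 + 52.4398) / (101.1714 + 208.2701) = 71.3325 / 309.4415 = 0.23052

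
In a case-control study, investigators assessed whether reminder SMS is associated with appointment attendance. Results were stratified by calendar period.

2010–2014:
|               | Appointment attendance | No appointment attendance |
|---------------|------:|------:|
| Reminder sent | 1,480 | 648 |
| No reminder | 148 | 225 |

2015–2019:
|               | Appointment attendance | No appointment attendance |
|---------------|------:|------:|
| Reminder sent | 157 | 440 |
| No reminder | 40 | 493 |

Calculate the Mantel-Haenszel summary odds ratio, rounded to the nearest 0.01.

3.74

OR_MH = Σ(aᵢdᵢ/nᵢ) / Σ(bᵢcᵢ/nᵢ), where nᵢ is the stratum total.
Stratum 1 (2010–2014): n = 2501; a·d/n = 1480·225/2501 = 133.1467; b·c/n = 648·148/2501 = 38.3463
Stratum 2 (2015–2019): n = 1130; a·d/n = 157·493/1130 = 68.4965; b·c/n = 440·40/1130 = 15.5752
OR_MH = (133.1467 + 68.4965) / (38.3463 + 15.5752) = 201.6432 / 53.9215 = 3.73957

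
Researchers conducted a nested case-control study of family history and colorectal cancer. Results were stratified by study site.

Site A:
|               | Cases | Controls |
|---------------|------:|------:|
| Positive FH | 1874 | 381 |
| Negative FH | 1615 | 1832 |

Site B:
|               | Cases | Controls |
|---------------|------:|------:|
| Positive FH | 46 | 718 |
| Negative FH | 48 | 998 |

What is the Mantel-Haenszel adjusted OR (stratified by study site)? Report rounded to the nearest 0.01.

OR_MH = Σ(aᵢdᵢ/nᵢ) / Σ(bᵢcᵢ/nᵢ), where nᵢ is the stratum total.
Stratum 1 (Site A): n = 5702; a·d/n = 1874·1832/5702 = 602.0989; b·c/n = 381·1615/5702 = 107.9121
Stratum 2 (Site B): n = 1810; a·d/n = 46·998/1810 = 25.3635; b·c/n = 718·48/1810 = 19.0409
OR_MH = (602.0989 + 25.3635) / (107.9121 + 19.0409) = 627.4624 / 126.9530 = 4.94248

4.94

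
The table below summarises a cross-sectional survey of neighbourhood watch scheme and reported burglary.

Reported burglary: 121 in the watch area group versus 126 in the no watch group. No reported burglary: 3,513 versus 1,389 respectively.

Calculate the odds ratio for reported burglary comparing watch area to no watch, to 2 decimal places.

0.38

From the description: a = 121, b = 3513, c = 126, d = 1389.
OR = (a·d)/(b·c) = (121 × 1389) / (3513 × 126) = 168069 / 442638 = 0.37970
Exposure is associated with lower odds of reported burglary (OR = 0.38 < 1).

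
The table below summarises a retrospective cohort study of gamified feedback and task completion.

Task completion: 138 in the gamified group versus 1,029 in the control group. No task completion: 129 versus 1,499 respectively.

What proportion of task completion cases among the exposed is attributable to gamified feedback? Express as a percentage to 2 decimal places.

21.25

From the description: a = 138, b = 129, c = 1029, d = 1499.
Risk in exposed = 138/267 = 0.51685; risk in unexposed = 1029/2528 = 0.40704.
RR = 0.51685/0.40704 = 1.26978
AR% = (RR − 1)/RR × 100 = (1.26978 − 1)/1.26978 × 100 = 21.2464%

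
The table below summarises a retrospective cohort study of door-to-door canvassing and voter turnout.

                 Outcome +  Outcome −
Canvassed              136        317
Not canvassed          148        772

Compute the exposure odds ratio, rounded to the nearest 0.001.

2.238

Cells: a = 136, b = 317, c = 148, d = 772.
OR = (a·d)/(b·c) = (136 × 772) / (317 × 148) = 104992 / 46916 = 2.23787
The odds of voter turnout are about 2.24 times as high in the canvassed group.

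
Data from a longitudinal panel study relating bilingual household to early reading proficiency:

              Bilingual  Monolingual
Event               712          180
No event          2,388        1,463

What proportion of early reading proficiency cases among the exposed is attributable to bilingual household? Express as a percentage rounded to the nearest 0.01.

52.30

Reading the table with exposure as columns: a = 712 (Bilingual, case), b = 2388 (Bilingual, non-case), c = 180 (Monolingual, case), d = 1463.
Risk in exposed = 712/3100 = 0.22968; risk in unexposed = 180/1643 = 0.10956.
RR = 0.22968/0.10956 = 2.09644
AR% = (RR − 1)/RR × 100 = (2.09644 − 1)/2.09644 × 100 = 52.3002%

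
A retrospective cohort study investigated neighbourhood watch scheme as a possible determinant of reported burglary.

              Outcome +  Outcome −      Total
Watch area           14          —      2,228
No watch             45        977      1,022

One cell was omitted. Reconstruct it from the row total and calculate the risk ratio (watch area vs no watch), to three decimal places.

0.143

The missing cell is in the exposed row: 2228 − 14 = 2214.
So a = 14, b = 2214, c = 45, d = 977.
RR = [a/(a+b)] / [c/(c+d)] = (14/2228) / (45/1022) = 0.00628/0.04403 = 0.14271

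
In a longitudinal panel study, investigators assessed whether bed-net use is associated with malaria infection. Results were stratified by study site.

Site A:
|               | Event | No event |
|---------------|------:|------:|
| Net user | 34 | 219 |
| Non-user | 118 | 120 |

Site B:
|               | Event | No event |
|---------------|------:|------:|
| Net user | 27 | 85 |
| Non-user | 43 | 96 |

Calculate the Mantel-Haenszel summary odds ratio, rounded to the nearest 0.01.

0.28

OR_MH = Σ(aᵢdᵢ/nᵢ) / Σ(bᵢcᵢ/nᵢ), where nᵢ is the stratum total.
Stratum 1 (Site A): n = 491; a·d/n = 34·120/491 = 8.3096; b·c/n = 219·118/491 = 52.6314
Stratum 2 (Site B): n = 251; a·d/n = 27·96/251 = 10.3267; b·c/n = 85·43/251 = 14.5618
OR_MH = (8.3096 + 10.3267) / (52.6314 + 14.5618) = 18.6363 / 67.1931 = 0.27735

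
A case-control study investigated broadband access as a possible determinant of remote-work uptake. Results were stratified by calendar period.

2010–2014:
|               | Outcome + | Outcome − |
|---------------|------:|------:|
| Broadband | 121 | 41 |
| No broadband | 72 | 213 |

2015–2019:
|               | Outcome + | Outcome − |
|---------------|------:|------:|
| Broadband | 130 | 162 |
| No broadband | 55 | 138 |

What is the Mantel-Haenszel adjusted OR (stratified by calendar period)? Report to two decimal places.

OR_MH = Σ(aᵢdᵢ/nᵢ) / Σ(bᵢcᵢ/nᵢ), where nᵢ is the stratum total.
Stratum 1 (2010–2014): n = 447; a·d/n = 121·213/447 = 57.6577; b·c/n = 41·72/447 = 6.6040
Stratum 2 (2015–2019): n = 485; a·d/n = 130·138/485 = 36.9897; b·c/n = 162·55/485 = 18.3711
OR_MH = (57.6577 + 36.9897) / (6.6040 + 18.3711) = 94.6474 / 24.9752 = 3.78966

3.79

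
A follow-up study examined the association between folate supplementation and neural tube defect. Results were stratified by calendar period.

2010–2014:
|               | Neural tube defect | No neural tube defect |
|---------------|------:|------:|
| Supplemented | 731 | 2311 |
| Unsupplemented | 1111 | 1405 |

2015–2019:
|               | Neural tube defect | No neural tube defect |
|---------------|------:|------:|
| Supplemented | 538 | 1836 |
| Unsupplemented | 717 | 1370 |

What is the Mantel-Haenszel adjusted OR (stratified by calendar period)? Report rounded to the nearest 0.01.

0.46

OR_MH = Σ(aᵢdᵢ/nᵢ) / Σ(bᵢcᵢ/nᵢ), where nᵢ is the stratum total.
Stratum 1 (2010–2014): n = 5558; a·d/n = 731·1405/5558 = 184.7886; b·c/n = 2311·1111/5558 = 461.9505
Stratum 2 (2015–2019): n = 4461; a·d/n = 538·1370/4461 = 165.2230; b·c/n = 1836·717/4461 = 295.0935
OR_MH = (184.7886 + 165.2230) / (461.9505 + 295.0935) = 350.0116 / 757.0440 = 0.46234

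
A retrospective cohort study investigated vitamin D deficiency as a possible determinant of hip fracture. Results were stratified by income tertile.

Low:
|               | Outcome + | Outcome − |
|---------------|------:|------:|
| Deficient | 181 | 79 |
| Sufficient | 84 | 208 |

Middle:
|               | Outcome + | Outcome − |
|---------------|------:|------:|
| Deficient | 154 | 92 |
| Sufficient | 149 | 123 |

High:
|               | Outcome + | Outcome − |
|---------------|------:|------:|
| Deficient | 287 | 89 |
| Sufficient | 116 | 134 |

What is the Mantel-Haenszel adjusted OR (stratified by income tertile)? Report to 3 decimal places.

3.023

OR_MH = Σ(aᵢdᵢ/nᵢ) / Σ(bᵢcᵢ/nᵢ), where nᵢ is the stratum total.
Stratum 1 (Low): n = 552; a·d/n = 181·208/552 = 68.2029; b·c/n = 79·84/552 = 12.0217
Stratum 2 (Middle): n = 518; a·d/n = 154·123/518 = 36.5676; b·c/n = 92·149/518 = 26.4633
Stratum 3 (High): n = 626; a·d/n = 287·134/626 = 61.4345; b·c/n = 89·116/626 = 16.4920
OR_MH = (68.2029 + 36.5676 + 61.4345) / (12.0217 + 26.4633 + 16.4920) = 166.2050 / 54.9771 = 3.02317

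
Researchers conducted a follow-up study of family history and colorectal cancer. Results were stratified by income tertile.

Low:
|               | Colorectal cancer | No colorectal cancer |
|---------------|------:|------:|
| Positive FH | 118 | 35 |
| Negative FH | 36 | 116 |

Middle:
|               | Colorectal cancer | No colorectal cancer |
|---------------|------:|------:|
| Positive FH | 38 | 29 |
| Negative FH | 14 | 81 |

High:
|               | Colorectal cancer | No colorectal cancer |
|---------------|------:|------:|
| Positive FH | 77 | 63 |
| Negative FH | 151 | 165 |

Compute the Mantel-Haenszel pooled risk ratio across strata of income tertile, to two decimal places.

RR_MH = Σ(aᵢ·n₀ᵢ/nᵢ) / Σ(cᵢ·n₁ᵢ/nᵢ), with n₁ᵢ = aᵢ+bᵢ (exposed), n₀ᵢ = cᵢ+dᵢ (unexposed), nᵢ = n₁ᵢ+n₀ᵢ.
Stratum 1 (Low): n₁ = 153, n₀ = 152, n = 305; a·n₀/n = 118·152/305 = 58.8066; c·n₁/n = 36·153/305 = 18.0590
Stratum 2 (Middle): n₁ = 67, n₀ = 95, n = 162; a·n₀/n = 38·95/162 = 22.2840; c·n₁/n = 14·67/162 = 5.7901
Stratum 3 (High): n₁ = 140, n₀ = 316, n = 456; a·n₀/n = 77·316/456 = 53.3596; c·n₁/n = 151·140/456 = 46.3596
RR_MH = (58.8066 + 22.2840 + 53.3596) / (18.0590 + 5.7901 + 46.3596) = 134.4502 / 70.2088 = 1.91500

1.92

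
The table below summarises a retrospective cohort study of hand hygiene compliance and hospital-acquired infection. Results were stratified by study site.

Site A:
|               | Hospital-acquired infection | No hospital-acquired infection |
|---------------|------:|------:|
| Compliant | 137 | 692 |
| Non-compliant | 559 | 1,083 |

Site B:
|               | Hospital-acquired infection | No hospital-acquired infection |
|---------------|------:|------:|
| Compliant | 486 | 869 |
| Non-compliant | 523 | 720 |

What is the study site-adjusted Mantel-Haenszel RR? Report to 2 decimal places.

RR_MH = Σ(aᵢ·n₀ᵢ/nᵢ) / Σ(cᵢ·n₁ᵢ/nᵢ), with n₁ᵢ = aᵢ+bᵢ (exposed), n₀ᵢ = cᵢ+dᵢ (unexposed), nᵢ = n₁ᵢ+n₀ᵢ.
Stratum 1 (Site A): n₁ = 829, n₀ = 1642, n = 2471; a·n₀/n = 137·1642/2471 = 91.0376; c·n₁/n = 559·829/2471 = 187.5399
Stratum 2 (Site B): n₁ = 1355, n₀ = 1243, n = 2598; a·n₀/n = 486·1243/2598 = 232.5242; c·n₁/n = 523·1355/2598 = 272.7733
RR_MH = (91.0376 + 232.5242) / (187.5399 + 272.7733) = 323.5619 / 460.3131 = 0.70292

0.70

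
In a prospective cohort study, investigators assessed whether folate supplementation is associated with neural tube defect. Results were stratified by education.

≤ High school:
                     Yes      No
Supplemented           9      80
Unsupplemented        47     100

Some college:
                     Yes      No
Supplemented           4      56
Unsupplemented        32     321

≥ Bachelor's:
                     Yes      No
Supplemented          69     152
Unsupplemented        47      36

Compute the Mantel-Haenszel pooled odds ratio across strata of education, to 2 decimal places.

OR_MH = Σ(aᵢdᵢ/nᵢ) / Σ(bᵢcᵢ/nᵢ), where nᵢ is the stratum total.
Stratum 1 (≤ High school): n = 236; a·d/n = 9·100/236 = 3.8136; b·c/n = 80·47/236 = 15.9322
Stratum 2 (Some college): n = 413; a·d/n = 4·321/413 = 3.1090; b·c/n = 56·32/413 = 4.3390
Stratum 3 (≥ Bachelor's): n = 304; a·d/n = 69·36/304 = 8.1711; b·c/n = 152·47/304 = 23.5000
OR_MH = (3.8136 + 3.1090 + 8.1711) / (15.9322 + 4.3390 + 23.5000) = 15.0936 / 43.7712 = 0.34483

0.34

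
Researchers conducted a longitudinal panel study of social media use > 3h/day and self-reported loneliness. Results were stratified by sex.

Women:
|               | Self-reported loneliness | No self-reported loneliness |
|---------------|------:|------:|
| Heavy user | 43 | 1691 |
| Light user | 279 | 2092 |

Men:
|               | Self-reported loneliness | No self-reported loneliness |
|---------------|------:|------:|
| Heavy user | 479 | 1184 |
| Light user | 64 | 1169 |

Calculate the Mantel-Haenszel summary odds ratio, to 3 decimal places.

1.526

OR_MH = Σ(aᵢdᵢ/nᵢ) / Σ(bᵢcᵢ/nᵢ), where nᵢ is the stratum total.
Stratum 1 (Women): n = 4105; a·d/n = 43·2092/4105 = 21.9138; b·c/n = 1691·279/4105 = 114.9303
Stratum 2 (Men): n = 2896; a·d/n = 479·1169/2896 = 193.3532; b·c/n = 1184·64/2896 = 26.1657
OR_MH = (21.9138 + 193.3532) / (114.9303 + 26.1657) = 215.2670 / 141.0961 = 1.52568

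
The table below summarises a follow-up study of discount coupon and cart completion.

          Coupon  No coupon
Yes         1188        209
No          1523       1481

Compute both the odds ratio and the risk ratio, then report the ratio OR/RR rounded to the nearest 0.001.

1.560

Reading the table with exposure as columns: a = 1188 (Coupon, case), b = 1523 (Coupon, non-case), c = 209 (No coupon, case), d = 1481.
OR = (1188·1481)/(1523·209) = 1759428/318307 = 5.52746
Risk in exposed = 1188/2711 = 0.43821; risk in unexposed = 209/1690 = 0.12367; RR = 3.54346
OR/RR = 5.52746 / 3.54346 = 1.55990
The outcome is not rare, so the OR lies further from 1 than the RR.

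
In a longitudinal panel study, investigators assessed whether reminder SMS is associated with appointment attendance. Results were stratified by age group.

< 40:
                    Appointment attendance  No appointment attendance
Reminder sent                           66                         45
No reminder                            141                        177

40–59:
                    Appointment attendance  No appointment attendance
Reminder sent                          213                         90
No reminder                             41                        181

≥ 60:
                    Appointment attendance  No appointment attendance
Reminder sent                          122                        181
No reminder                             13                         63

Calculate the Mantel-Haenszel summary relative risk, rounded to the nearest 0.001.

2.317

RR_MH = Σ(aᵢ·n₀ᵢ/nᵢ) / Σ(cᵢ·n₁ᵢ/nᵢ), with n₁ᵢ = aᵢ+bᵢ (exposed), n₀ᵢ = cᵢ+dᵢ (unexposed), nᵢ = n₁ᵢ+n₀ᵢ.
Stratum 1 (< 40): n₁ = 111, n₀ = 318, n = 429; a·n₀/n = 66·318/429 = 48.9231; c·n₁/n = 141·111/429 = 36.4825
Stratum 2 (40–59): n₁ = 303, n₀ = 222, n = 525; a·n₀/n = 213·222/525 = 90.0686; c·n₁/n = 41·303/525 = 23.6629
Stratum 3 (≥ 60): n₁ = 303, n₀ = 76, n = 379; a·n₀/n = 122·76/379 = 24.4644; c·n₁/n = 13·303/379 = 10.3931
RR_MH = (48.9231 + 90.0686 + 24.4644) / (36.4825 + 23.6629 + 10.3931) = 163.4560 / 70.5385 = 2.31726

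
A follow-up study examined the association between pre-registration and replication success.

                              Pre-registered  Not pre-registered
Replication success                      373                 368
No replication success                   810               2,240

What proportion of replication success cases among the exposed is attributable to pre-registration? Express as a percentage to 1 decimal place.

Reading the table with exposure as columns: a = 373 (Pre-registered, case), b = 810 (Pre-registered, non-case), c = 368 (Not pre-registered, case), d = 2240.
Risk in exposed = 373/1183 = 0.31530; risk in unexposed = 368/2608 = 0.14110.
RR = 0.31530/0.14110 = 2.23452
AR% = (RR − 1)/RR × 100 = (2.23452 − 1)/2.23452 × 100 = 55.2476%

55.2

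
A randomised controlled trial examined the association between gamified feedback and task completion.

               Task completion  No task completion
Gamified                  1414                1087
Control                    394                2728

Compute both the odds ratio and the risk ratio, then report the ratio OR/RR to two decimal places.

2.01

Cells: a = 1414, b = 1087, c = 394, d = 2728.
OR = (1414·2728)/(1087·394) = 3857392/428278 = 9.00675
Risk in exposed = 1414/2501 = 0.56537; risk in unexposed = 394/3122 = 0.12620; RR = 4.47994
OR/RR = 9.00675 / 4.47994 = 2.01046
The outcome is not rare, so the OR lies further from 1 than the RR.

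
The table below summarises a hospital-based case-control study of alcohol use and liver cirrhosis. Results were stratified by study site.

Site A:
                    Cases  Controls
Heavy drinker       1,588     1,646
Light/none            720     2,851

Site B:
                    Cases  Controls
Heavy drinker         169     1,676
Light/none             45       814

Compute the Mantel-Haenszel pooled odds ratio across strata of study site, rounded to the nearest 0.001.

3.545

OR_MH = Σ(aᵢdᵢ/nᵢ) / Σ(bᵢcᵢ/nᵢ), where nᵢ is the stratum total.
Stratum 1 (Site A): n = 6805; a·d/n = 1588·2851/6805 = 665.3032; b·c/n = 1646·720/6805 = 174.1543
Stratum 2 (Site B): n = 2704; a·d/n = 169·814/2704 = 50.8750; b·c/n = 1676·45/2704 = 27.8920
OR_MH = (665.3032 + 50.8750) / (174.1543 + 27.8920) = 716.1782 / 202.0463 = 3.54462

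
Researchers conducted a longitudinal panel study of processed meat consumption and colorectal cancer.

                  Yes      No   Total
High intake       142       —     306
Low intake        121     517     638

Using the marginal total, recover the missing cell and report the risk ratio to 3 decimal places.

The missing cell is in the exposed row: 306 − 142 = 164.
So a = 142, b = 164, c = 121, d = 517.
RR = [a/(a+b)] / [c/(c+d)] = (142/306) / (121/638) = 0.46405/0.18966 = 2.44682

2.447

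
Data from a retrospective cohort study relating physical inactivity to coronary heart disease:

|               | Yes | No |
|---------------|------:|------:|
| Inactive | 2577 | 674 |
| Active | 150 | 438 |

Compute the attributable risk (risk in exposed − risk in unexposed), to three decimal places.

Cells: a = 2577, b = 674, c = 150, d = 438.
Risk in exposed = 2577/3251 = 0.792679; risk in unexposed = 150/588 = 0.255102.
Risk difference = 0.792679 − 0.255102 = 0.537577

0.538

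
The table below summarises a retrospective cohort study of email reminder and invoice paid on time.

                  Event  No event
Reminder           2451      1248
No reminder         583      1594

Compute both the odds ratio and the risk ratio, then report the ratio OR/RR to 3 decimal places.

Cells: a = 2451, b = 1248, c = 583, d = 1594.
OR = (2451·1594)/(1248·583) = 3906894/727584 = 5.36968
Risk in exposed = 2451/3699 = 0.66261; risk in unexposed = 583/2177 = 0.26780; RR = 2.47428
OR/RR = 5.36968 / 2.47428 = 2.17020
The outcome is not rare, so the OR lies further from 1 than the RR.

2.170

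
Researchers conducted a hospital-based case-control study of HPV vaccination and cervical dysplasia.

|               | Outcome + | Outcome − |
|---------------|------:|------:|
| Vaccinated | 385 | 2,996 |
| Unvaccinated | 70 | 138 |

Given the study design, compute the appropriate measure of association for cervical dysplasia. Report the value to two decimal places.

0.25

Cells: a = 385, b = 2996, c = 70, d = 138.
This is a hospital-based case-control study: participants were sampled on outcome status, so risks in the source population cannot be estimated directly — relative risk is not valid here. The odds ratio is the appropriate measure.
OR = (a·d)/(b·c) = (385 × 138) / (2996 × 70) = 53130 / 209720 = 0.25334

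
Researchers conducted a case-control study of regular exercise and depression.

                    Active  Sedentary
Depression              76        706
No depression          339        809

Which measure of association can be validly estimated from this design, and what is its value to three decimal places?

Reading the table with exposure as columns: a = 76 (Active, case), b = 339 (Active, non-case), c = 706 (Sedentary, case), d = 809.
This is a case-control study: participants were sampled on outcome status, so risks in the source population cannot be estimated directly — relative risk is not valid here. The odds ratio is the appropriate measure.
OR = (a·d)/(b·c) = (76 × 809) / (339 × 706) = 61484 / 239334 = 0.25690

0.257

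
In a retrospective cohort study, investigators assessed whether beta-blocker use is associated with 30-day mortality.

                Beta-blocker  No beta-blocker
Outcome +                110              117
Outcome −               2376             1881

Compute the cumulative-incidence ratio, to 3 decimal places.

0.756

Reading the table with exposure as columns: a = 110 (Beta-blocker, case), b = 2376 (Beta-blocker, non-case), c = 117 (No beta-blocker, case), d = 1881.
Risk in exposed = 110/2486 = 0.04425; risk in unexposed = 117/1998 = 0.05856.
RR = 0.04425 / 0.05856 = 0.75562
The risk is 24% lower among the exposed than among the unexposed.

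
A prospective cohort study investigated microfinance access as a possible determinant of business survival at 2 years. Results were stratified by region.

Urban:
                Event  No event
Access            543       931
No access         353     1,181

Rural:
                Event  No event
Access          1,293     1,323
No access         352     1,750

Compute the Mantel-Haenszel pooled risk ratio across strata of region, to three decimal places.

2.317

RR_MH = Σ(aᵢ·n₀ᵢ/nᵢ) / Σ(cᵢ·n₁ᵢ/nᵢ), with n₁ᵢ = aᵢ+bᵢ (exposed), n₀ᵢ = cᵢ+dᵢ (unexposed), nᵢ = n₁ᵢ+n₀ᵢ.
Stratum 1 (Urban): n₁ = 1474, n₀ = 1534, n = 3008; a·n₀/n = 543·1534/3008 = 276.9156; c·n₁/n = 353·1474/3008 = 172.9794
Stratum 2 (Rural): n₁ = 2616, n₀ = 2102, n = 4718; a·n₀/n = 1293·2102/4718 = 576.0674; c·n₁/n = 352·2616/4718 = 195.1742
RR_MH = (276.9156 + 576.0674) / (172.9794 + 195.1742) = 852.9830 / 368.1536 = 2.31692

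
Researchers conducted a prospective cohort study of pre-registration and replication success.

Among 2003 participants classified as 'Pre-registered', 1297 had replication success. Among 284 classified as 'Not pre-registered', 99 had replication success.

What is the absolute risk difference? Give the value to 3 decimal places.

0.299

From the description: a = 1297, b = 706, c = 99, d = 185.
Risk in exposed = 1297/2003 = 0.647529; risk in unexposed = 99/284 = 0.348592.
Risk difference = 0.647529 − 0.348592 = 0.298937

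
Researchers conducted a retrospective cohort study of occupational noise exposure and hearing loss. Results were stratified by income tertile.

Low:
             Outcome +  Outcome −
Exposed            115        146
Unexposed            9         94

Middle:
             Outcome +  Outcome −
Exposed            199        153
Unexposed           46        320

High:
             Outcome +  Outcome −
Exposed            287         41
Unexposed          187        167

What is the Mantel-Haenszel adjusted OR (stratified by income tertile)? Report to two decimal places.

7.65

OR_MH = Σ(aᵢdᵢ/nᵢ) / Σ(bᵢcᵢ/nᵢ), where nᵢ is the stratum total.
Stratum 1 (Low): n = 364; a·d/n = 115·94/364 = 29.6978; b·c/n = 146·9/364 = 3.6099
Stratum 2 (Middle): n = 718; a·d/n = 199·320/718 = 88.6908; b·c/n = 153·46/718 = 9.8022
Stratum 3 (High): n = 682; a·d/n = 287·167/682 = 70.2771; b·c/n = 41·187/682 = 11.2419
OR_MH = (29.6978 + 88.6908 + 70.2771) / (3.6099 + 9.8022 + 11.2419) = 188.6657 / 24.6541 = 7.65252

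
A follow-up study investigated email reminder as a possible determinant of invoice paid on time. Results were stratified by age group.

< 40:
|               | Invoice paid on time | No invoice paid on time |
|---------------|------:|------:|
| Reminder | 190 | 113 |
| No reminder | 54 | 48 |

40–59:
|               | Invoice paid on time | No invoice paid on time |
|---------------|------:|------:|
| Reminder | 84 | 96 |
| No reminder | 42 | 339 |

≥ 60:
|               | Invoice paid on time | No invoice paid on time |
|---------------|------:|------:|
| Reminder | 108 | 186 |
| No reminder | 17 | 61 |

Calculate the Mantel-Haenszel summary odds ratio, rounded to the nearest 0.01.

OR_MH = Σ(aᵢdᵢ/nᵢ) / Σ(bᵢcᵢ/nᵢ), where nᵢ is the stratum total.
Stratum 1 (< 40): n = 405; a·d/n = 190·48/405 = 22.5185; b·c/n = 113·54/405 = 15.0667
Stratum 2 (40–59): n = 561; a·d/n = 84·339/561 = 50.7594; b·c/n = 96·42/561 = 7.1872
Stratum 3 (≥ 60): n = 372; a·d/n = 108·61/372 = 17.7097; b·c/n = 186·17/372 = 8.5000
OR_MH = (22.5185 + 50.7594 + 17.7097) / (15.0667 + 7.1872 + 8.5000) = 90.9876 / 30.7538 = 2.95858

2.96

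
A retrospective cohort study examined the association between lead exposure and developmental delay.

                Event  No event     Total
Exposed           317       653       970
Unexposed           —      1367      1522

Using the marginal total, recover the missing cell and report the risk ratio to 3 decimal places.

3.209

The missing cell is in the unexposed row: 1522 − 1367 = 155.
So a = 317, b = 653, c = 155, d = 1367.
RR = [a/(a+b)] / [c/(c+d)] = (317/970) / (155/1522) = 0.32680/0.10184 = 3.20901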